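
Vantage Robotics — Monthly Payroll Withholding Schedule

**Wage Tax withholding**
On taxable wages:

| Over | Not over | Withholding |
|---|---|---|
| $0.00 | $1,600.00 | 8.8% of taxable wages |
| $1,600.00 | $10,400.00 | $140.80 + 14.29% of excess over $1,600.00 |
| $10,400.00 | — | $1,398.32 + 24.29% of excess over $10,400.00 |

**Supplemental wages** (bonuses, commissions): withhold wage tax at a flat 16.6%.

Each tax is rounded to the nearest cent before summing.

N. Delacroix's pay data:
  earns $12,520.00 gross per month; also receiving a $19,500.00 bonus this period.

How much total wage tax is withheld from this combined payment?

Wage Tax: taxable = $12,520.00
  $1,398.32 + 24.29% × ($12,520.00 − $10,400.00) = $1,398.32 + 24.29% × $2,120.00 = $1,913.27
Supplemental (16.6% flat on bonus): 16.6% × $19,500.00 = $3,237.00
Total wage tax: $1,913.27 + $3,237.00 = $5,150.27

$5,150.27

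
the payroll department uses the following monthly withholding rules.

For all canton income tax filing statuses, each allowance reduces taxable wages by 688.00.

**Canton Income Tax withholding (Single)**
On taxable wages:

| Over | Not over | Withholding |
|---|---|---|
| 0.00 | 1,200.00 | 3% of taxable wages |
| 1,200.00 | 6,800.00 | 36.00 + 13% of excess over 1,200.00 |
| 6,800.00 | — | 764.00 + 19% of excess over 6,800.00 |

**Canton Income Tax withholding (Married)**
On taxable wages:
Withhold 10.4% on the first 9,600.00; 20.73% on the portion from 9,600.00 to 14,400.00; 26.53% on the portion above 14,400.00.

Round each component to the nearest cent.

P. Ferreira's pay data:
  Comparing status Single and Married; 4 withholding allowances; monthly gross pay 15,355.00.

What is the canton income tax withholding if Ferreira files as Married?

1,620.92

Canton Income Tax (Married): taxable = 15,355.00 − 4×688.00 = 12,603.00
  998.40 + 20.73% × (12,603.00 − 9,600.00) = 998.40 + 20.73% × 3,003.00 = 1,620.92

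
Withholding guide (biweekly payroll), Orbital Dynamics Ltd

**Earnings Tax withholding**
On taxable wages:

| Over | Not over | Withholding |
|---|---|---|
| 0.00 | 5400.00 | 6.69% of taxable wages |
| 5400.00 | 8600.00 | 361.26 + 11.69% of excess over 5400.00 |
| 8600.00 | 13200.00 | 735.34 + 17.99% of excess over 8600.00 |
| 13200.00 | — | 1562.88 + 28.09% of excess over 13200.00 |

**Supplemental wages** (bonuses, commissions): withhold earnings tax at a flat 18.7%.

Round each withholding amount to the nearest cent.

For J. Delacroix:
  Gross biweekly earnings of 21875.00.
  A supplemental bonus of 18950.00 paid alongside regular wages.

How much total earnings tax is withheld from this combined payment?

Earnings Tax: taxable = 21875.00
  1562.88 + 28.09% × (21875.00 − 13200.00) = 1562.88 + 28.09% × 8675.00 = 3999.69
Supplemental (18.7% flat on bonus): 18.7% × 18950.00 = 3543.65
Total earnings tax: 3999.69 + 3543.65 = 7543.34

7543.34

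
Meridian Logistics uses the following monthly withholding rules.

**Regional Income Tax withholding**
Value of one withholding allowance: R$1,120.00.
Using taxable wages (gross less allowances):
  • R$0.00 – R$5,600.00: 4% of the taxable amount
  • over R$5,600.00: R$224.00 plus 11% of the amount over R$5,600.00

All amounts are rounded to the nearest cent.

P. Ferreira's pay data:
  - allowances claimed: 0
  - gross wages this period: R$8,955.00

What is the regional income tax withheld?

Regional Income Tax: taxable = R$8,955.00
  R$224.00 + 11% × (R$8,955.00 − R$5,600.00) = R$224.00 + 11% × R$3,355.00 = R$593.05

R$593.05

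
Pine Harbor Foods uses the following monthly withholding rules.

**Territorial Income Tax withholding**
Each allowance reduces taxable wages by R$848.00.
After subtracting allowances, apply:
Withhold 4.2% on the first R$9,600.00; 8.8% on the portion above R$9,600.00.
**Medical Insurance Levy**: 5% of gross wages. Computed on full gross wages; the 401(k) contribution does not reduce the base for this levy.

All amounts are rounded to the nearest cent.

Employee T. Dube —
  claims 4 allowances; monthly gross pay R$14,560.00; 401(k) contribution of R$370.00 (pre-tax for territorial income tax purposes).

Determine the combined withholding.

R$1,236.62

Territorial Income Tax: taxable = R$14,560.00 − R$370.00 − 4×R$848.00 = R$10,798.00
  R$403.20 + 8.8% × (R$10,798.00 − R$9,600.00) = R$403.20 + 8.8% × R$1,198.00 = R$508.62
Medical Insurance Levy: 5% × R$14,560.00 = R$728.00
Total: R$508.62 + R$728.00 = R$1,236.62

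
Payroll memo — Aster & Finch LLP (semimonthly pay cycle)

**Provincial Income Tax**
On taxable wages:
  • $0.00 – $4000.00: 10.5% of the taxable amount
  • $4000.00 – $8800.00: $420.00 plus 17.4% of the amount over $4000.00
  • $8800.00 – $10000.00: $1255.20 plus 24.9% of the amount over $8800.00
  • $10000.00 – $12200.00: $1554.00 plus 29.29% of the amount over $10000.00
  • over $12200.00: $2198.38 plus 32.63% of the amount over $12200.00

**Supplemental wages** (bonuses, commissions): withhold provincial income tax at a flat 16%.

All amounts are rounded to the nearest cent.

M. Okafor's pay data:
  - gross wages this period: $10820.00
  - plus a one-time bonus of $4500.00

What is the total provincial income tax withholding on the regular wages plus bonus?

Provincial Income Tax: taxable = $10820.00
  $1554.00 + 29.29% × ($10820.00 − $10000.00) = $1554.00 + 29.29% × $820.00 = $1794.18
Supplemental (16% flat on bonus): 16% × $4500.00 = $720.00
Total provincial income tax: $1794.18 + $720.00 = $2514.18

$2514.18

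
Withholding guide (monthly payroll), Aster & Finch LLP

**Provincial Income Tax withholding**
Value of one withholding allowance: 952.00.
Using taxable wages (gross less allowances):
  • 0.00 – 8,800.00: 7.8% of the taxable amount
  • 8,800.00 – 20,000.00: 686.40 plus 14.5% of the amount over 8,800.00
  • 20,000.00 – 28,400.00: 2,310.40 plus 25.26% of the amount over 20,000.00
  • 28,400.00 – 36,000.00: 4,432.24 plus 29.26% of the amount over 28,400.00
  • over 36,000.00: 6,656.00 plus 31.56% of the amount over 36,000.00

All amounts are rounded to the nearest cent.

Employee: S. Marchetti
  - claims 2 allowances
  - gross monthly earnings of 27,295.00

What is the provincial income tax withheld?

3,672.17

Provincial Income Tax: taxable = 27,295.00 − 2×952.00 = 25,391.00
  2,310.40 + 25.26% × (25,391.00 − 20,000.00) = 2,310.40 + 25.26% × 5,391.00 = 3,672.17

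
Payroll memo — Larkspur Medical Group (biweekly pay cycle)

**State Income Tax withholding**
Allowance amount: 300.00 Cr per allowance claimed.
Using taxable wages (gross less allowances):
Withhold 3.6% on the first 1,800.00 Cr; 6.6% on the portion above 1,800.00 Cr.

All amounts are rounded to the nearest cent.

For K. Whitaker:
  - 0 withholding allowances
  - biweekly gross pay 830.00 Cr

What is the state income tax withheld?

State Income Tax: taxable = 830.00 Cr
  3.6% × 830.00 Cr = 29.88 Cr

29.88 Cr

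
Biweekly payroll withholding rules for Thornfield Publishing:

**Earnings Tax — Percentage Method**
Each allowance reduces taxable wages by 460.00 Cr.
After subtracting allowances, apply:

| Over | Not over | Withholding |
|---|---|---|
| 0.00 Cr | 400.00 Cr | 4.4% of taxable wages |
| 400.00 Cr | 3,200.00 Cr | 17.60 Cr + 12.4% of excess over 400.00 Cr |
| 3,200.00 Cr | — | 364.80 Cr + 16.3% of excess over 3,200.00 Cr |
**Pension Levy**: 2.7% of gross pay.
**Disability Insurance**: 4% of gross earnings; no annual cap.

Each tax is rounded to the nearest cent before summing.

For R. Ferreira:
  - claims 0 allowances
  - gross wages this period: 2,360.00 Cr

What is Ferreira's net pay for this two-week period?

1,941.24 Cr

Earnings Tax: taxable = 2,360.00 Cr
  17.60 Cr + 12.4% × (2,360.00 Cr − 400.00 Cr) = 17.60 Cr + 12.4% × 1,960.00 Cr = 260.64 Cr
Pension Levy: 2.7% × 2,360.00 Cr = 63.72 Cr
Disability Insurance: 4% × 2,360.00 Cr = 94.40 Cr
Total withheld: 260.64 Cr + 63.72 Cr + 94.40 Cr = 418.76 Cr
Net pay: 2,360.00 Cr − 418.76 Cr = 1,941.24 Cr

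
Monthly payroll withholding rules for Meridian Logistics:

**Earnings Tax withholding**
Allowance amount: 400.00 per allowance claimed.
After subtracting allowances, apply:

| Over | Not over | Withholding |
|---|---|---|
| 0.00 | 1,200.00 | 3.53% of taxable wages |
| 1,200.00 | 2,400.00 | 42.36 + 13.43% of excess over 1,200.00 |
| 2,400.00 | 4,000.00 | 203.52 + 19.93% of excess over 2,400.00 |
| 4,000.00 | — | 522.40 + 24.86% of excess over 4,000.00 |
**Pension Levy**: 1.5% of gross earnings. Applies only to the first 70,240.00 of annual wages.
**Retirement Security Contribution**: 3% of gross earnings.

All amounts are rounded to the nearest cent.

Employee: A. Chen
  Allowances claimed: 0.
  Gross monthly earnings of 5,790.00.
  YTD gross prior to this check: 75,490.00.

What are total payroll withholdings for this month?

1,141.09

Earnings Tax: taxable = 5,790.00
  522.40 + 24.86% × (5,790.00 − 4,000.00) = 522.40 + 24.86% × 1,790.00 = 967.39
Pension Levy: YTD 75,490.00 ≥ cap 70,240.00 → 0.00
Retirement Security Contribution: 3% × 5,790.00 = 173.70
Total: 967.39 + 0.00 + 173.70 = 1,141.09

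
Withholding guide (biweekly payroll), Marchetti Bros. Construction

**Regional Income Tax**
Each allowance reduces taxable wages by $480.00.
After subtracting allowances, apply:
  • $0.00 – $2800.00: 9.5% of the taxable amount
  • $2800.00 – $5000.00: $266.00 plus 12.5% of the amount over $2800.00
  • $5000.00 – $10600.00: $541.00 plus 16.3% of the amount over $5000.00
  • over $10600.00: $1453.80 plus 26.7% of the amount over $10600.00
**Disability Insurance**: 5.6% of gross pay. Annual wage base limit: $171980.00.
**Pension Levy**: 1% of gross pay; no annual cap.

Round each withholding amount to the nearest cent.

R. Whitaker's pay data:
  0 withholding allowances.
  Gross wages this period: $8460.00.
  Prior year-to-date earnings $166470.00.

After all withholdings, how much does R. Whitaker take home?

$6961.86

Regional Income Tax: taxable = $8460.00
  $541.00 + 16.3% × ($8460.00 − $5000.00) = $541.00 + 16.3% × $3460.00 = $1104.98
Disability Insurance: cap $171980.00 − YTD $166470.00 = $5510.00 subject; 5.6% × $5510.00 = $308.56
Pension Levy: 1% × $8460.00 = $84.60
Total withheld: $1104.98 + $308.56 + $84.60 = $1498.14
Net pay: $8460.00 − $1498.14 = $6961.86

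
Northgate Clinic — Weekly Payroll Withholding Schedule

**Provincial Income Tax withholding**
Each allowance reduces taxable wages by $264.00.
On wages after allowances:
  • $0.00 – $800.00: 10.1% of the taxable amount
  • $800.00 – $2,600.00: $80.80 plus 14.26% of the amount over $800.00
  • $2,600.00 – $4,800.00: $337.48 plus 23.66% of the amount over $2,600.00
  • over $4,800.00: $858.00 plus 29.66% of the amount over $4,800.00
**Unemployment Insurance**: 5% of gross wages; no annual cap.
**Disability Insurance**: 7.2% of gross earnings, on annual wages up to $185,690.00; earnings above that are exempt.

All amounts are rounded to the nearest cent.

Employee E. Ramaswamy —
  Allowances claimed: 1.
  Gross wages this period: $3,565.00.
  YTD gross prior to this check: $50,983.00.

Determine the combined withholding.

$938.27

Provincial Income Tax: taxable = $3,565.00 − 1×$264.00 = $3,301.00
  $337.48 + 23.66% × ($3,301.00 − $2,600.00) = $337.48 + 23.66% × $701.00 = $503.34
Unemployment Insurance: 5% × $3,565.00 = $178.25
Disability Insurance: 7.2% × $3,565.00 = $256.68
Total: $503.34 + $178.25 + $256.68 = $938.27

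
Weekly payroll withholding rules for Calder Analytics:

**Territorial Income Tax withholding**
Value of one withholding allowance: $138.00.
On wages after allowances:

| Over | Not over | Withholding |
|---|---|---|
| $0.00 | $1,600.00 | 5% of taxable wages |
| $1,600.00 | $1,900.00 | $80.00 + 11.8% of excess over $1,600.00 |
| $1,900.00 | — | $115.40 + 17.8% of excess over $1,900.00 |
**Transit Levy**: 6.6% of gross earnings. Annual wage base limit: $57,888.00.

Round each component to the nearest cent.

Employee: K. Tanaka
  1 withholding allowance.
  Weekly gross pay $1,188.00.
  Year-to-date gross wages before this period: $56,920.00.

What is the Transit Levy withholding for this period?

$63.89

Transit Levy: cap $57,888.00 − YTD $56,920.00 = $968.00 subject; 6.6% × $968.00 = $63.89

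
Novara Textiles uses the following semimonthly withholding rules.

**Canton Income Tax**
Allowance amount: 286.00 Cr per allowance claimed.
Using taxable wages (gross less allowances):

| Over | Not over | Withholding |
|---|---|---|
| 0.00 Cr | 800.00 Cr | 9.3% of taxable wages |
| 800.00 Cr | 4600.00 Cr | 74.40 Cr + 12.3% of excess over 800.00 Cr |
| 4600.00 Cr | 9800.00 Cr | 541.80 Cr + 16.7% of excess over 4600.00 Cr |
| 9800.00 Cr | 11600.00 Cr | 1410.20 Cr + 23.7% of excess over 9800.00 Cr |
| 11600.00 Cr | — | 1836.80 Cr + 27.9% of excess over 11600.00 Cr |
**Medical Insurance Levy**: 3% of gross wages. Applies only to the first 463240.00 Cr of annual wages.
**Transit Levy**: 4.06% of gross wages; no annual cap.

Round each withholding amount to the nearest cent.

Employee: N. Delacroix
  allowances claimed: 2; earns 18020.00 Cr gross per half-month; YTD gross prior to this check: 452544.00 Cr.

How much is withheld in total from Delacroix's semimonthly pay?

4520.88 Cr

Canton Income Tax: taxable = 18020.00 Cr − 2×286.00 Cr = 17448.00 Cr
  1836.80 Cr + 27.9% × (17448.00 Cr − 11600.00 Cr) = 1836.80 Cr + 27.9% × 5848.00 Cr = 3468.39 Cr
Medical Insurance Levy: cap 463240.00 Cr − YTD 452544.00 Cr = 10696.00 Cr subject; 3% × 10696.00 Cr = 320.88 Cr
Transit Levy: 4.06% × 18020.00 Cr = 731.61 Cr
Total: 3468.39 Cr + 320.88 Cr + 731.61 Cr = 4520.88 Cr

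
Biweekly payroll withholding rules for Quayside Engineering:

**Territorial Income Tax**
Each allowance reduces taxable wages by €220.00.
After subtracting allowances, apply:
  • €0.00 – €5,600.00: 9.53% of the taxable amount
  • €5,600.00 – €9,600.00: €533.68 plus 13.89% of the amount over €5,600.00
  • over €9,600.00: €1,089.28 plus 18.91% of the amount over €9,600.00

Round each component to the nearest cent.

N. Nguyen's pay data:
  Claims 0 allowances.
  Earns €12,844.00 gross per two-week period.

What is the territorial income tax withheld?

Territorial Income Tax: taxable = €12,844.00
  €1,089.28 + 18.91% × (€12,844.00 − €9,600.00) = €1,089.28 + 18.91% × €3,244.00 = €1,702.72

€1,702.72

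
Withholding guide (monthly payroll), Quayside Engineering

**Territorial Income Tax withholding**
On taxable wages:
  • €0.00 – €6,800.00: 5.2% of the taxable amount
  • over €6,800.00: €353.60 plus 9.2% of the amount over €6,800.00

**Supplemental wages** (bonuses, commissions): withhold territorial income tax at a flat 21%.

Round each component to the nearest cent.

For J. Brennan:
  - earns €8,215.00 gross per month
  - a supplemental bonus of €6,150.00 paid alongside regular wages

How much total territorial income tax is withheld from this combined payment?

Territorial Income Tax: taxable = €8,215.00
  €353.60 + 9.2% × (€8,215.00 − €6,800.00) = €353.60 + 9.2% × €1,415.00 = €483.78
Supplemental (21% flat on bonus): 21% × €6,150.00 = €1,291.50
Total territorial income tax: €483.78 + €1,291.50 = €1,775.28

€1,775.28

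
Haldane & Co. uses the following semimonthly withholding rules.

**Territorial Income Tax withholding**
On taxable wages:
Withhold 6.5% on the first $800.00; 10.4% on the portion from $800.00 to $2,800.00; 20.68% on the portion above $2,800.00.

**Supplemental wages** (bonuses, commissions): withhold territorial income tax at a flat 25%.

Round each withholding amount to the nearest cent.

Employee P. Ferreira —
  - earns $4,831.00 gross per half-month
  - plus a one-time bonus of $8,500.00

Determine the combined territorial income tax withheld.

Territorial Income Tax: taxable = $4,831.00
  $260.00 + 20.68% × ($4,831.00 − $2,800.00) = $260.00 + 20.68% × $2,031.00 = $680.01
Supplemental (25% flat on bonus): 25% × $8,500.00 = $2,125.00
Total territorial income tax: $680.01 + $2,125.00 = $2,805.01

$2,805.01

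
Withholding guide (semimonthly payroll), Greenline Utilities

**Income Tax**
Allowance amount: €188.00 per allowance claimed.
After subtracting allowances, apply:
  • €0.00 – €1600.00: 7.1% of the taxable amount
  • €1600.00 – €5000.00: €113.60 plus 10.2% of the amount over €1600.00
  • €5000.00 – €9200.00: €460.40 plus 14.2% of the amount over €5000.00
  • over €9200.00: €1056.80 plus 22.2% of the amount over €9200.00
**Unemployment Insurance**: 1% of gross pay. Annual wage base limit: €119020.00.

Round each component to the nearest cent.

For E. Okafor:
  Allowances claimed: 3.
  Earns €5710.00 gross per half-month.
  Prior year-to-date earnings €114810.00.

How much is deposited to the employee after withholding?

€5186.77

Income Tax: taxable = €5710.00 − 3×€188.00 = €5146.00
  €460.40 + 14.2% × (€5146.00 − €5000.00) = €460.40 + 14.2% × €146.00 = €481.13
Unemployment Insurance: cap €119020.00 − YTD €114810.00 = €4210.00 subject; 1% × €4210.00 = €42.10
Total withheld: €481.13 + €42.10 = €523.23
Net pay: €5710.00 − €523.23 = €5186.77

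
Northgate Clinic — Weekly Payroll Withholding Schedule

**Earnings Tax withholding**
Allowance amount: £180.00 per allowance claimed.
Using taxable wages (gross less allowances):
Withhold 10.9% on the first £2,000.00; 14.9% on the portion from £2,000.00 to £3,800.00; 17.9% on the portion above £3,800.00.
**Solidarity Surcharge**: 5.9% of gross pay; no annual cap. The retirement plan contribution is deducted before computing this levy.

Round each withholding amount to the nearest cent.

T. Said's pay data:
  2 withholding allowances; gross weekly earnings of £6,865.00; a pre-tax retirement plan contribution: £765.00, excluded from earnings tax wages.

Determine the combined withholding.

Earnings Tax: taxable = £6,865.00 − £765.00 − 2×£180.00 = £5,740.00
  £486.20 + 17.9% × (£5,740.00 − £3,800.00) = £486.20 + 17.9% × £1,940.00 = £833.46
Solidarity Surcharge: 5.9% × £6,100.00 = £359.90
Total: £833.46 + £359.90 = £1,193.36

£1,193.36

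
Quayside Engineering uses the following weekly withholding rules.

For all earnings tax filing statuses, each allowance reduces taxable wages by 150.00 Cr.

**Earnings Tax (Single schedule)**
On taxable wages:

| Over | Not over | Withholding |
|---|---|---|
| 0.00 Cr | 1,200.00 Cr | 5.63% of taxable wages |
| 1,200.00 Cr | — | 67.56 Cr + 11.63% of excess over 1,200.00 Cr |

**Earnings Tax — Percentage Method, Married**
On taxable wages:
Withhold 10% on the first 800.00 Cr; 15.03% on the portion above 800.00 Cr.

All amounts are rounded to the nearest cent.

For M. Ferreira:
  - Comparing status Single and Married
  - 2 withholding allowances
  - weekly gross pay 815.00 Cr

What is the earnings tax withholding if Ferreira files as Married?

51.50 Cr

Earnings Tax (Married): taxable = 815.00 Cr − 2×150.00 Cr = 515.00 Cr
  10% × 515.00 Cr = 51.50 Cr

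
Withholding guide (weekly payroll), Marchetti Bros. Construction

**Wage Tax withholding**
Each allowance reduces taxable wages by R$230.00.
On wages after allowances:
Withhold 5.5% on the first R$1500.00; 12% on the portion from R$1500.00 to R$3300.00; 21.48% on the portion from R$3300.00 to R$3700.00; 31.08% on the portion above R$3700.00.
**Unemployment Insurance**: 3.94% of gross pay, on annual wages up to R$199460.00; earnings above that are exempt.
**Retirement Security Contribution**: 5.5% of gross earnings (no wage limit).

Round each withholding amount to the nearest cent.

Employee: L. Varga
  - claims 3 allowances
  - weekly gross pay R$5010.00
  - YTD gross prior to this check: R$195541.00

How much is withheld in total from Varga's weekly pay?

Wage Tax: taxable = R$5010.00 − 3×R$230.00 = R$4320.00
  R$384.42 + 31.08% × (R$4320.00 − R$3700.00) = R$384.42 + 31.08% × R$620.00 = R$577.12
Unemployment Insurance: cap R$199460.00 − YTD R$195541.00 = R$3919.00 subject; 3.94% × R$3919.00 = R$154.41
Retirement Security Contribution: 5.5% × R$5010.00 = R$275.55
Total: R$577.12 + R$154.41 + R$275.55 = R$1007.08

R$1007.08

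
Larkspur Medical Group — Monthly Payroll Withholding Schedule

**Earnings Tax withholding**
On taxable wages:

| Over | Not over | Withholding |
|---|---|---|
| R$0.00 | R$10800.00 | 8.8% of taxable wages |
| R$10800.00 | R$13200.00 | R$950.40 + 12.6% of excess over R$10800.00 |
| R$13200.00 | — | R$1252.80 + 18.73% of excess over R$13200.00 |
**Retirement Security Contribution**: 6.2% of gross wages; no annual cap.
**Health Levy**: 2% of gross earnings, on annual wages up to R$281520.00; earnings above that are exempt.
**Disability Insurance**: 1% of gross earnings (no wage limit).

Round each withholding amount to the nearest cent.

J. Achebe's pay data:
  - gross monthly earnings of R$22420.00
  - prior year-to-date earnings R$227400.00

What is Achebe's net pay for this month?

R$17377.65

Earnings Tax: taxable = R$22420.00
  R$1252.80 + 18.73% × (R$22420.00 − R$13200.00) = R$1252.80 + 18.73% × R$9220.00 = R$2979.71
Retirement Security Contribution: 6.2% × R$22420.00 = R$1390.04
Health Levy: 2% × R$22420.00 = R$448.40
Disability Insurance: 1% × R$22420.00 = R$224.20
Total withheld: R$2979.71 + R$1390.04 + R$448.40 + R$224.20 = R$5042.35
Net pay: R$22420.00 − R$5042.35 = R$17377.65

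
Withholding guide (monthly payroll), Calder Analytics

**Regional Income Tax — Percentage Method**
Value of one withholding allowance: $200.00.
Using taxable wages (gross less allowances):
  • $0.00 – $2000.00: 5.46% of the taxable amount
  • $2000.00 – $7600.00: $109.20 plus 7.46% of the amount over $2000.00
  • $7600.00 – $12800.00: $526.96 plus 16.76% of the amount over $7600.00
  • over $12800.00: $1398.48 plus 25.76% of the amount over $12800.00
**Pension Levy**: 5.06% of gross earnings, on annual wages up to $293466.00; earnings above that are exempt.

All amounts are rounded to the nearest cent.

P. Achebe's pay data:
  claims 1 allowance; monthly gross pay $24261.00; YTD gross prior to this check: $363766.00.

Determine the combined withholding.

$4299.31

Regional Income Tax: taxable = $24261.00 − 1×$200.00 = $24061.00
  $1398.48 + 25.76% × ($24061.00 − $12800.00) = $1398.48 + 25.76% × $11261.00 = $4299.31
Pension Levy: YTD $363766.00 ≥ cap $293466.00 → $0.00
Total: $4299.31 + $0.00 = $4299.31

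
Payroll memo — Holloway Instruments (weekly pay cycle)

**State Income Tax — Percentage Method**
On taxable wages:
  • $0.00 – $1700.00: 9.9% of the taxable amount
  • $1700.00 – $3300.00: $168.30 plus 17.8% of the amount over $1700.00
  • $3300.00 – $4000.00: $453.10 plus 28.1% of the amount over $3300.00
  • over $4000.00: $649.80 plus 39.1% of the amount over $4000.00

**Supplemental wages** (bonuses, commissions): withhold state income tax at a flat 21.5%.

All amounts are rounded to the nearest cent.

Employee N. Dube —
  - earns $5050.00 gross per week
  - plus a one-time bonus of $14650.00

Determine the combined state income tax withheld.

$4210.10

State Income Tax: taxable = $5050.00
  $649.80 + 39.1% × ($5050.00 − $4000.00) = $649.80 + 39.1% × $1050.00 = $1060.35
Supplemental (21.5% flat on bonus): 21.5% × $14650.00 = $3149.75
Total state income tax: $1060.35 + $3149.75 = $4210.10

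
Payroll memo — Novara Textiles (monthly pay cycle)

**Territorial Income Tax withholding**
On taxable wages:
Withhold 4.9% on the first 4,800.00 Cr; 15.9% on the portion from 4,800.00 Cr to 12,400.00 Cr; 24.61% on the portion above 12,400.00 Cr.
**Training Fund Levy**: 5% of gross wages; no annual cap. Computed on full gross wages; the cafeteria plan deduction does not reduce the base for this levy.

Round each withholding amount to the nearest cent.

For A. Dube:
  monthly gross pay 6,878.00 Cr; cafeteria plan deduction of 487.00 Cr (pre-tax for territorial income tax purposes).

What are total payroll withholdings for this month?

832.07 Cr

Territorial Income Tax: taxable = 6,878.00 Cr − 487.00 Cr = 6,391.00 Cr
  235.20 Cr + 15.9% × (6,391.00 Cr − 4,800.00 Cr) = 235.20 Cr + 15.9% × 1,591.00 Cr = 488.17 Cr
Training Fund Levy: 5% × 6,878.00 Cr = 343.90 Cr
Total: 488.17 Cr + 343.90 Cr = 832.07 Cr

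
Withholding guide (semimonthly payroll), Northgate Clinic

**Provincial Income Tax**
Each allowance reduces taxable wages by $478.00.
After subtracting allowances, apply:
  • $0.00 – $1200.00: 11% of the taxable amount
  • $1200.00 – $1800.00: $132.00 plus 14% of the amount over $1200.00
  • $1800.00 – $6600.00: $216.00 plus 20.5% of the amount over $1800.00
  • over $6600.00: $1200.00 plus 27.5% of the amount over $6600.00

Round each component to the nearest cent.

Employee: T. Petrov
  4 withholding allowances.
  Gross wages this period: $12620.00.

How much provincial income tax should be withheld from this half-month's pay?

$2329.70

Provincial Income Tax: taxable = $12620.00 − 4×$478.00 = $10708.00
  $1200.00 + 27.5% × ($10708.00 − $6600.00) = $1200.00 + 27.5% × $4108.00 = $2329.70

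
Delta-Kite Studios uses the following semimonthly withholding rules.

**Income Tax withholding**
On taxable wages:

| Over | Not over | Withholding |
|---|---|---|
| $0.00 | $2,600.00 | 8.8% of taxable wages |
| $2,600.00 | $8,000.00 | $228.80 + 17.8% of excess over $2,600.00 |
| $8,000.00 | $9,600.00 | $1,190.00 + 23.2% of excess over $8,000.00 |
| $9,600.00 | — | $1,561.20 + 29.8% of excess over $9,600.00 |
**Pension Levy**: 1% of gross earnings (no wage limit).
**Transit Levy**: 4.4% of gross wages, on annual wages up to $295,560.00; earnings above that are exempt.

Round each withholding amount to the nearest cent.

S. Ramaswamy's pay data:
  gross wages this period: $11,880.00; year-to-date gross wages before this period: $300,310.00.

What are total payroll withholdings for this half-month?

Income Tax: taxable = $11,880.00
  $1,561.20 + 29.8% × ($11,880.00 − $9,600.00) = $1,561.20 + 29.8% × $2,280.00 = $2,240.64
Pension Levy: 1% × $11,880.00 = $118.80
Transit Levy: YTD $300,310.00 ≥ cap $295,560.00 → $0.00
Total: $2,240.64 + $118.80 + $0.00 = $2,359.44

$2,359.44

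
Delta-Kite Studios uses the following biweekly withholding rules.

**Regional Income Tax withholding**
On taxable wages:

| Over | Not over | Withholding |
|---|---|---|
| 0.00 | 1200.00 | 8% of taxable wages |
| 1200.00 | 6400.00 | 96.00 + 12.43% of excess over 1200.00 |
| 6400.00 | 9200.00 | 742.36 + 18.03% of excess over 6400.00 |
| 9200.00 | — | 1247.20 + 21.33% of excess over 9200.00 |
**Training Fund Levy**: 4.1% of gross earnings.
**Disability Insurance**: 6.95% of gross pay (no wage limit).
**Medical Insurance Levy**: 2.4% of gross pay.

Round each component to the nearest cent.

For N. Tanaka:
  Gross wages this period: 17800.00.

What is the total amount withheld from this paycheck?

5475.68

Regional Income Tax: taxable = 17800.00
  1247.20 + 21.33% × (17800.00 − 9200.00) = 1247.20 + 21.33% × 8600.00 = 3081.58
Training Fund Levy: 4.1% × 17800.00 = 729.80
Disability Insurance: 6.95% × 17800.00 = 1237.10
Medical Insurance Levy: 2.4% × 17800.00 = 427.20
Total: 3081.58 + 729.80 + 1237.10 + 427.20 = 5475.68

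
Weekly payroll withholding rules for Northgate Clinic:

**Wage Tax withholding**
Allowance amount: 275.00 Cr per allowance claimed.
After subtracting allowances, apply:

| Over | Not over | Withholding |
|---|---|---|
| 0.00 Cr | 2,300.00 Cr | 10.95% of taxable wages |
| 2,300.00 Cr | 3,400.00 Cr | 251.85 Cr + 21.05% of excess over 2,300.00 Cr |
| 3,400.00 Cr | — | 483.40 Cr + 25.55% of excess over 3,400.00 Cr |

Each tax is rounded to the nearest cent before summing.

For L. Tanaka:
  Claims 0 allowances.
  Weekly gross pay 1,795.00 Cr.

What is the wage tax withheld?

196.55 Cr

Wage Tax: taxable = 1,795.00 Cr
  10.95% × 1,795.00 Cr = 196.55 Cr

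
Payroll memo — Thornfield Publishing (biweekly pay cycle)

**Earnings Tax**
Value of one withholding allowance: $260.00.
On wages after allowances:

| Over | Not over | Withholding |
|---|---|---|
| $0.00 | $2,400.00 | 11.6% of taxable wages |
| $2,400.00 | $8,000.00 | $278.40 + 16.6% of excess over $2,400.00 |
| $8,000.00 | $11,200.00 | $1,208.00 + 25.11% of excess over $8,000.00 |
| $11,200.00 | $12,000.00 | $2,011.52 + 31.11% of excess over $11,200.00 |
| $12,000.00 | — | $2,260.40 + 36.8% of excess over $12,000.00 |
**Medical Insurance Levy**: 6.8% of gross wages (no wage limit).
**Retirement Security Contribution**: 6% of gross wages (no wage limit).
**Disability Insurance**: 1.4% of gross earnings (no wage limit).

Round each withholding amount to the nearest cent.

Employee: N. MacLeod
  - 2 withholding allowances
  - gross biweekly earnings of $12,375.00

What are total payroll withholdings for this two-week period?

Earnings Tax: taxable = $12,375.00 − 2×$260.00 = $11,855.00
  $2,011.52 + 31.11% × ($11,855.00 − $11,200.00) = $2,011.52 + 31.11% × $655.00 = $2,215.29
Medical Insurance Levy: 6.8% × $12,375.00 = $841.50
Retirement Security Contribution: 6% × $12,375.00 = $742.50
Disability Insurance: 1.4% × $12,375.00 = $173.25
Total: $2,215.29 + $841.50 + $742.50 + $173.25 = $3,972.54

$3,972.54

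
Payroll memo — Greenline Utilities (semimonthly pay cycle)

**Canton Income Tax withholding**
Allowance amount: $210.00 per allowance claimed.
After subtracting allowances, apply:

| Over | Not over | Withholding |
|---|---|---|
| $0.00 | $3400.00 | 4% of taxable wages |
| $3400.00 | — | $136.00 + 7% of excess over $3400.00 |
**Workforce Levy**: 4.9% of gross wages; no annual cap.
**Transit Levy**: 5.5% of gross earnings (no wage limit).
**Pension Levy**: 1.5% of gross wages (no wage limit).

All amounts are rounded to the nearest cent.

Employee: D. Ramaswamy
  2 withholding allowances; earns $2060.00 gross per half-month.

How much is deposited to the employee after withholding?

Canton Income Tax: taxable = $2060.00 − 2×$210.00 = $1640.00
  4% × $1640.00 = $65.60
Workforce Levy: 4.9% × $2060.00 = $100.94
Transit Levy: 5.5% × $2060.00 = $113.30
Pension Levy: 1.5% × $2060.00 = $30.90
Total withheld: $65.60 + $100.94 + $113.30 + $30.90 = $310.74
Net pay: $2060.00 − $310.74 = $1749.26

$1749.26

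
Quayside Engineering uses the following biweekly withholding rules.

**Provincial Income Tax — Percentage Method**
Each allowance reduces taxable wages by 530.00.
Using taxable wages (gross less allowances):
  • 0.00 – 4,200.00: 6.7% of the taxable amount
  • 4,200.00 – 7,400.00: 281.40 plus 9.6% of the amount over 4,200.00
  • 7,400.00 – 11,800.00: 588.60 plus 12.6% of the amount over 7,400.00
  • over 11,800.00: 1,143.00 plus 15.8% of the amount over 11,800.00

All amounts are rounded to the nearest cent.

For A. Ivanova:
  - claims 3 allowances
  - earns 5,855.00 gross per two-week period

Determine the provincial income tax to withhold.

Provincial Income Tax: taxable = 5,855.00 − 3×530.00 = 4,265.00
  281.40 + 9.6% × (4,265.00 − 4,200.00) = 281.40 + 9.6% × 65.00 = 287.64

287.64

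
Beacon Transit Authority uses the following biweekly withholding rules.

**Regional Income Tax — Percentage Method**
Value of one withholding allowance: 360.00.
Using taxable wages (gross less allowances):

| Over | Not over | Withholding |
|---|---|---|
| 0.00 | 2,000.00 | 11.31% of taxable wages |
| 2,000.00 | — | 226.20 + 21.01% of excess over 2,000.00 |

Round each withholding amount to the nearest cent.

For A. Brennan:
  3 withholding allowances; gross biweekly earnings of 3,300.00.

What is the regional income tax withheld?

Regional Income Tax: taxable = 3,300.00 − 3×360.00 = 2,220.00
  226.20 + 21.01% × (2,220.00 − 2,000.00) = 226.20 + 21.01% × 220.00 = 272.42

272.42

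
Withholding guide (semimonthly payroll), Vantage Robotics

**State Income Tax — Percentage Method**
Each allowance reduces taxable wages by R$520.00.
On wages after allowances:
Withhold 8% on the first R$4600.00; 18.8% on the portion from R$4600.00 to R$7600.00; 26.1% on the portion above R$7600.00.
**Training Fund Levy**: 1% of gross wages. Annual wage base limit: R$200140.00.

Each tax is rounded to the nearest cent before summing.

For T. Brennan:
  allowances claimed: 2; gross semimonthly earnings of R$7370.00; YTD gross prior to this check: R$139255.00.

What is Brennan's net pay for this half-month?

State Income Tax: taxable = R$7370.00 − 2×R$520.00 = R$6330.00
  R$368.00 + 18.8% × (R$6330.00 − R$4600.00) = R$368.00 + 18.8% × R$1730.00 = R$693.24
Training Fund Levy: 1% × R$7370.00 = R$73.70
Total withheld: R$693.24 + R$73.70 = R$766.94
Net pay: R$7370.00 − R$766.94 = R$6603.06

R$6603.06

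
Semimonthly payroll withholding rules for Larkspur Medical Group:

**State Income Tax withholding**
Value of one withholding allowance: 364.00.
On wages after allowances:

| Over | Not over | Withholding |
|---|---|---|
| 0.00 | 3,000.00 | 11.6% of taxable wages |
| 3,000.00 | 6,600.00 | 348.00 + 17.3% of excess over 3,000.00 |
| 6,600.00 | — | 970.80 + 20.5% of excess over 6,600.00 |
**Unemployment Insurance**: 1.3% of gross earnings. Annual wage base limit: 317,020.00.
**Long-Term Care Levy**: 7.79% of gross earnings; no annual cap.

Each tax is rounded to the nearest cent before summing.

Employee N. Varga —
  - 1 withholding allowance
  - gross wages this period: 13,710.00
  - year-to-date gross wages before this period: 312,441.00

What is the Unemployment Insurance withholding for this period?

59.53

Unemployment Insurance: cap 317,020.00 − YTD 312,441.00 = 4,579.00 subject; 1.3% × 4,579.00 = 59.53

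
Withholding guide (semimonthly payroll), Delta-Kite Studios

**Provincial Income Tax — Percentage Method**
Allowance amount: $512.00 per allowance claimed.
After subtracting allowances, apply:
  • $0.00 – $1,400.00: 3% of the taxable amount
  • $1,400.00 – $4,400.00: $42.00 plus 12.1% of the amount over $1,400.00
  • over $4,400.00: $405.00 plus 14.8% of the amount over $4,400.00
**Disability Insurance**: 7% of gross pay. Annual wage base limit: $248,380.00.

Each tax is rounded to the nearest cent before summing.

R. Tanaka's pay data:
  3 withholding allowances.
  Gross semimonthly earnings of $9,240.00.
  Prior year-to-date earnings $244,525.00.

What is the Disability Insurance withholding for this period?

$269.85

Disability Insurance: cap $248,380.00 − YTD $244,525.00 = $3,855.00 subject; 7% × $3,855.00 = $269.85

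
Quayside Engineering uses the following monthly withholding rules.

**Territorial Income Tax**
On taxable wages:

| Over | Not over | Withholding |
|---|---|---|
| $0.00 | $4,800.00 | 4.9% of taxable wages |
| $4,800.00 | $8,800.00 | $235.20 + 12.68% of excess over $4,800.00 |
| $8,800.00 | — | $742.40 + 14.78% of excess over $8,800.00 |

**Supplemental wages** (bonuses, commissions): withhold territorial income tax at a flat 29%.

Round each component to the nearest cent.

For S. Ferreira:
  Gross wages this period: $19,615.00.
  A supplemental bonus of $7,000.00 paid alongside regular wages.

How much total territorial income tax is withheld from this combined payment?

Territorial Income Tax: taxable = $19,615.00
  $742.40 + 14.78% × ($19,615.00 − $8,800.00) = $742.40 + 14.78% × $10,815.00 = $2,340.86
Supplemental (29% flat on bonus): 29% × $7,000.00 = $2,030.00
Total territorial income tax: $2,340.86 + $2,030.00 = $4,370.86

$4,370.86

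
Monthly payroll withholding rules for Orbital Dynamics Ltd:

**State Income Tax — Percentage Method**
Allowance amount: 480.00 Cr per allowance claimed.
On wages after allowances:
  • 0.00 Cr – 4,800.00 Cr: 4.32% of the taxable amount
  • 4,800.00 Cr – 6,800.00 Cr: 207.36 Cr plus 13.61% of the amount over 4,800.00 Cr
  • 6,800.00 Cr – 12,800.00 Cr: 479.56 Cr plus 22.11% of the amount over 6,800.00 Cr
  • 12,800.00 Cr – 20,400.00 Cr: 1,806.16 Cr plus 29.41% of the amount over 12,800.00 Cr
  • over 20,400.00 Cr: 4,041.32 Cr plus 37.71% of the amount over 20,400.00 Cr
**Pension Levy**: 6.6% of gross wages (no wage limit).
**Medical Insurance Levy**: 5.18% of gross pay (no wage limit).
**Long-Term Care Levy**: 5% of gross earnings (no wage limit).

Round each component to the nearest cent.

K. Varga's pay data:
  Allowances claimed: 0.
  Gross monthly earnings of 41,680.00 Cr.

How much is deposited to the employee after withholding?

22,620.09 Cr

State Income Tax: taxable = 41,680.00 Cr
  4,041.32 Cr + 37.71% × (41,680.00 Cr − 20,400.00 Cr) = 4,041.32 Cr + 37.71% × 21,280.00 Cr = 12,066.01 Cr
Pension Levy: 6.6% × 41,680.00 Cr = 2,750.88 Cr
Medical Insurance Levy: 5.18% × 41,680.00 Cr = 2,159.02 Cr
Long-Term Care Levy: 5% × 41,680.00 Cr = 2,084.00 Cr
Total withheld: 12,066.01 Cr + 2,750.88 Cr + 2,159.02 Cr + 2,084.00 Cr = 19,059.91 Cr
Net pay: 41,680.00 Cr − 19,059.91 Cr = 22,620.09 Cr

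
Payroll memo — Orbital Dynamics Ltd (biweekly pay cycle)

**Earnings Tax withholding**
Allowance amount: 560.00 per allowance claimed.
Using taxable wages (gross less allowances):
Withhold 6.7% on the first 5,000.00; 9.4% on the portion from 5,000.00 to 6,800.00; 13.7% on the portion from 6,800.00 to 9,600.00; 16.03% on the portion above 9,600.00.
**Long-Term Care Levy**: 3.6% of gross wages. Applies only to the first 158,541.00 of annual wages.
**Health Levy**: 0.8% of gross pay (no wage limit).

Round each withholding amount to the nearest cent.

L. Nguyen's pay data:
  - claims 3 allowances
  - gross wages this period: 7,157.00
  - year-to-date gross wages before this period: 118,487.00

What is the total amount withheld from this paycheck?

Earnings Tax: taxable = 7,157.00 − 3×560.00 = 5,477.00
  335.00 + 9.4% × (5,477.00 − 5,000.00) = 335.00 + 9.4% × 477.00 = 379.84
Long-Term Care Levy: 3.6% × 7,157.00 = 257.65
Health Levy: 0.8% × 7,157.00 = 57.26
Total: 379.84 + 257.65 + 57.26 = 694.75

694.75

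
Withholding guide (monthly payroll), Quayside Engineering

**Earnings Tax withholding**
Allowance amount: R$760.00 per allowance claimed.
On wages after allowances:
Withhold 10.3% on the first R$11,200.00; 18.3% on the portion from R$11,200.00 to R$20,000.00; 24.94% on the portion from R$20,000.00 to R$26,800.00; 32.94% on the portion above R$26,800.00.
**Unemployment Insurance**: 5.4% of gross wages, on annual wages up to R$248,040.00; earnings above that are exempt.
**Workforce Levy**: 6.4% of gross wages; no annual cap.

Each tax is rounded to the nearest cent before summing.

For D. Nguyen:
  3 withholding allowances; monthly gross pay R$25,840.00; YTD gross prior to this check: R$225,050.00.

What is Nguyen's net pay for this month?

R$19,292.92

Earnings Tax: taxable = R$25,840.00 − 3×R$760.00 = R$23,560.00
  R$2,764.00 + 24.94% × (R$23,560.00 − R$20,000.00) = R$2,764.00 + 24.94% × R$3,560.00 = R$3,651.86
Unemployment Insurance: cap R$248,040.00 − YTD R$225,050.00 = R$22,990.00 subject; 5.4% × R$22,990.00 = R$1,241.46
Workforce Levy: 6.4% × R$25,840.00 = R$1,653.76
Total withheld: R$3,651.86 + R$1,241.46 + R$1,653.76 = R$6,547.08
Net pay: R$25,840.00 − R$6,547.08 = R$19,292.92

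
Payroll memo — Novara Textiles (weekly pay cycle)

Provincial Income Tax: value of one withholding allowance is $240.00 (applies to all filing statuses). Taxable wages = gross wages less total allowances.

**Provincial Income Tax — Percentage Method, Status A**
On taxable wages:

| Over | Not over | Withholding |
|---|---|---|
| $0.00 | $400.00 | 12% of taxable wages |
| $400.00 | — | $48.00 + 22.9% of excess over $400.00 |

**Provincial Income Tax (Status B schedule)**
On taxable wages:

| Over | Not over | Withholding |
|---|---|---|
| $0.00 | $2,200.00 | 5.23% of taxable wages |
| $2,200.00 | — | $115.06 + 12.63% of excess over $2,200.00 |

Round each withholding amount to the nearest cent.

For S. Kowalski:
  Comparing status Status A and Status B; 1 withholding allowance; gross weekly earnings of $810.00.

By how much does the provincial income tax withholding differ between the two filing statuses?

Provincial Income Tax (Status A): taxable = $810.00 − 1×$240.00 = $570.00
  $48.00 + 22.9% × ($570.00 − $400.00) = $48.00 + 22.9% × $170.00 = $86.93
Provincial Income Tax (Status B): taxable = $810.00 − 1×$240.00 = $570.00
  5.23% × $570.00 = $29.81
Difference: |$86.93 − $29.81| = $57.12 (higher under Status A)

$57.12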